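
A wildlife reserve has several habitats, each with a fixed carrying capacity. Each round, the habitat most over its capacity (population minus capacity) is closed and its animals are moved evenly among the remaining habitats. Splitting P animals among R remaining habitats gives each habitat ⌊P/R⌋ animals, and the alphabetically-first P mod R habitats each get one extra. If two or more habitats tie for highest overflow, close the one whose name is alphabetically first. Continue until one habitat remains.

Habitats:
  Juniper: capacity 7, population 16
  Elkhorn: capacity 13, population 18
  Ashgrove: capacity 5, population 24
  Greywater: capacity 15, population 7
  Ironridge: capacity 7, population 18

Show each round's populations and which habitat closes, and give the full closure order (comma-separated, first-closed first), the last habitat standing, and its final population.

Round 1: Ashgrove=24 Elkhorn=18 Greywater=7 Ironridge=18 Juniper=16 → close Ashgrove (overflow 19)
  24÷4 = 6 each, +1 to first 0
Round 2: Elkhorn=24 Greywater=13 Ironridge=24 Juniper=22 → close Ironridge (overflow 17)
  24÷3 = 8 each, +1 to first 0
Round 3: Elkhorn=32 Greywater=21 Juniper=30 → close Juniper (overflow 23)
  30÷2 = 15 each, +1 to first 0
Round 4: Elkhorn=47 Greywater=36 → close Elkhorn (overflow 34)
  47÷1 = 47 each, +1 to first 0

Closure order: Ashgrove, Ironridge, Juniper, Elkhorn
Last habitat: Greywater with 83 animals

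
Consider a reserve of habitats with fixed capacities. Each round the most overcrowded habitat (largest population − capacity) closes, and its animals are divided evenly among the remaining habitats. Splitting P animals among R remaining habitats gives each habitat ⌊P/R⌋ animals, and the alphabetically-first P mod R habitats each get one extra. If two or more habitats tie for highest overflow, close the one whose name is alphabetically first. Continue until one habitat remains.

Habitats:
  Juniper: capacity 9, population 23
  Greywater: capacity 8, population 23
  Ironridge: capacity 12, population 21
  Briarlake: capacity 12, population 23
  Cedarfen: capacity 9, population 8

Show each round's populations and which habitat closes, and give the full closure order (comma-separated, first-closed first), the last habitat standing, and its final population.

Round 1: Briarlake=23 Cedarfen=8 Greywater=23 Ironridge=21 Juniper=23 → close Greywater (overflow 15)
  23÷4 = 5 each, +1 to first 3
Round 2: Briarlake=29 Cedarfen=14 Ironridge=27 Juniper=28 → close Juniper (overflow 19)
  28÷3 = 9 each, +1 to first 1
Round 3: Briarlake=39 Cedarfen=23 Ironridge=36 → close Briarlake (overflow 27)
  39÷2 = 19 each, +1 to first 1
Round 4: Cedarfen=43 Ironridge=55 → close Ironridge (overflow 43)
  55÷1 = 55 each, +1 to first 0

Closure order: Greywater, Juniper, Briarlake, Ironridge
Last habitat: Cedarfen with 98 animals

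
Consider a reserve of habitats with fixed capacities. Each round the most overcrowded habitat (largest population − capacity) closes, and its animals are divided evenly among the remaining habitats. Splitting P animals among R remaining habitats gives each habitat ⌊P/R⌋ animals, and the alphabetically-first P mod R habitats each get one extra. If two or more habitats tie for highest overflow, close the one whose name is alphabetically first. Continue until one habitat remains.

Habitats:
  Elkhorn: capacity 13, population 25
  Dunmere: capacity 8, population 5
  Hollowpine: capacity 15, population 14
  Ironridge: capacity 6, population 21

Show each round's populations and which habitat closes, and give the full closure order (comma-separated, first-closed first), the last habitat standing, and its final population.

Round 1: Dunmere=5 Elkhorn=25 Hollowpine=14 Ironridge=21 → close Ironridge (overflow 15)
  21÷3 = 7 each, +1 to first 0
Round 2: Dunmere=12 Elkhorn=32 Hollowpine=21 → close Elkhorn (overflow 19)
  32÷2 = 16 each, +1 to first 0
Round 3: Dunmere=28 Hollowpine=37 → close Hollowpine (overflow 22)
  37÷1 = 37 each, +1 to first 0

Closure order: Ironridge, Elkhorn, Hollowpine
Last habitat: Dunmere with 65 animals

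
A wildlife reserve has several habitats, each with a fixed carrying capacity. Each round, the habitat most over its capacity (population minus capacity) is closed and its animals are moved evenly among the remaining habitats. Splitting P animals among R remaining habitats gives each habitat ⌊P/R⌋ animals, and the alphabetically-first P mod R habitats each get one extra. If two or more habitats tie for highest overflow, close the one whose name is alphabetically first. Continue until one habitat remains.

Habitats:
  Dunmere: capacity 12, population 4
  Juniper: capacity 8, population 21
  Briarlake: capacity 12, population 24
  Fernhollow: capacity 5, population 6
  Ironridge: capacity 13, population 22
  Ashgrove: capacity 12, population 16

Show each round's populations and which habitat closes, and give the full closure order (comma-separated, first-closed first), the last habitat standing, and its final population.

Round 1: Ashgrove=16 Briarlake=24 Dunmere=4 Fernhollow=6 Ironridge=22 Juniper=21 → close Juniper (overflow 13)
  21÷5 = 4 each, +1 to first 1
Round 2: Ashgrove=21 Briarlake=28 Dunmere=8 Fernhollow=10 Ironridge=26 → close Briarlake (overflow 16)
  28÷4 = 7 each, +1 to first 0
Round 3: Ashgrove=28 Dunmere=15 Fernhollow=17 Ironridge=33 → close Ironridge (overflow 20)
  33÷3 = 11 each, +1 to first 0
Round 4: Ashgrove=39 Dunmere=26 Fernhollow=28 → close Ashgrove (overflow 27)
  39÷2 = 19 each, +1 to first 1
Round 5: Dunmere=46 Fernhollow=47 → close Fernhollow (overflow 42)
  47÷1 = 47 each, +1 to first 0

Closure order: Juniper, Briarlake, Ironridge, Ashgrove, Fernhollow
Last habitat: Dunmere with 93 animals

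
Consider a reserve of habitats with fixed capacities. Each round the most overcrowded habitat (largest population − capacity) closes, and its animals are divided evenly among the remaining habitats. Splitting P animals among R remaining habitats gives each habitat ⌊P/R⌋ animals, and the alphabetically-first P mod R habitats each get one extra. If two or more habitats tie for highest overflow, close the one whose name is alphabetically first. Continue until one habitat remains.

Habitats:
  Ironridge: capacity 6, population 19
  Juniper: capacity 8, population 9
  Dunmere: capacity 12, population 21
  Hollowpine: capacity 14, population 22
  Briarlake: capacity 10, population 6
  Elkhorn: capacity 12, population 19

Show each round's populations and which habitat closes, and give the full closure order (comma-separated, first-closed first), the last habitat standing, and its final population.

Closure order: Ironridge, Dunmere, Hollowpine, Elkhorn, Juniper
Last habitat: Briarlake with 96 animals

Round 1: Briarlake=6 Dunmere=21 Elkhorn=19 Hollowpine=22 Ironridge=19 Juniper=9 → close Ironridge (overflow 13)
  19÷5 = 3 each, +1 to first 4
Round 2: Briarlake=10 Dunmere=25 Elkhorn=23 Hollowpine=26 Juniper=12 → close Dunmere (overflow 13)
  25÷4 = 6 each, +1 to first 1
Round 3: Briarlake=17 Elkhorn=29 Hollowpine=32 Juniper=18 → close Hollowpine (overflow 18)
  32÷3 = 10 each, +1 to first 2
Round 4: Briarlake=28 Elkhorn=40 Juniper=28 → close Elkhorn (overflow 28)
  40÷2 = 20 each, +1 to first 0
Round 5: Briarlake=48 Juniper=48 → close Juniper (overflow 40)
  48÷1 = 48 each, +1 to first 0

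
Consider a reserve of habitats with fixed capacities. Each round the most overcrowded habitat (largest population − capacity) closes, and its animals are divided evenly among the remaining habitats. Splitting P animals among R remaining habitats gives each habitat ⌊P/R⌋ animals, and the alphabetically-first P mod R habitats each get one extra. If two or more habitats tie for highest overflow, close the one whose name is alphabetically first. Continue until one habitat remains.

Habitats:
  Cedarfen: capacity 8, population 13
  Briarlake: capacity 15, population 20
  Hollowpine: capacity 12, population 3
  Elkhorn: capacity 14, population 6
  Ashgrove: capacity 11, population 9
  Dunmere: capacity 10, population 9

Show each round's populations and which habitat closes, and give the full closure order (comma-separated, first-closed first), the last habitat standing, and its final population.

Closure order: Briarlake, Cedarfen, Ashgrove, Dunmere, Elkhorn
Last habitat: Hollowpine with 60 animals

Round 1: Ashgrove=9 Briarlake=20 Cedarfen=13 Dunmere=9 Elkhorn=6 Hollowpine=3 → close Briarlake (overflow 5)
  20÷5 = 4 each, +1 to first 0
Round 2: Ashgrove=13 Cedarfen=17 Dunmere=13 Elkhorn=10 Hollowpine=7 → close Cedarfen (overflow 9)
  17÷4 = 4 each, +1 to first 1
Round 3: Ashgrove=18 Dunmere=17 Elkhorn=14 Hollowpine=11 → close Ashgrove (overflow 7)
  18÷3 = 6 each, +1 to first 0
Round 4: Dunmere=23 Elkhorn=20 Hollowpine=17 → close Dunmere (overflow 13)
  23÷2 = 11 each, +1 to first 1
Round 5: Elkhorn=32 Hollowpine=28 → close Elkhorn (overflow 18)
  32÷1 = 32 each, +1 to first 0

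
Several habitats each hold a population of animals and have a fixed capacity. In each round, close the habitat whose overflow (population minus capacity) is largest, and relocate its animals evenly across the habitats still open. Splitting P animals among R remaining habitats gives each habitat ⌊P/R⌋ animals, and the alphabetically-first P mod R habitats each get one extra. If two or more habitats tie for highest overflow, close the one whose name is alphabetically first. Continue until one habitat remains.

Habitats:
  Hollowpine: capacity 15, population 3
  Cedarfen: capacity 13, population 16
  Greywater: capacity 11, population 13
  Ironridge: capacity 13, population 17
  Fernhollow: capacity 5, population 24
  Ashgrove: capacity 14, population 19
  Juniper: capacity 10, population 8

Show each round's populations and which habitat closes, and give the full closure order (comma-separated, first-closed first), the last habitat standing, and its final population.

Round 1: Ashgrove=19 Cedarfen=16 Fernhollow=24 Greywater=13 Hollowpine=3 Ironridge=17 Juniper=8 → close Fernhollow (overflow 19)
  24÷6 = 4 each, +1 to first 0
Round 2: Ashgrove=23 Cedarfen=20 Greywater=17 Hollowpine=7 Ironridge=21 Juniper=12 → close Ashgrove (overflow 9)
  23÷5 = 4 each, +1 to first 3
Round 3: Cedarfen=25 Greywater=22 Hollowpine=12 Ironridge=25 Juniper=16 → close Cedarfen (overflow 12)
  25÷4 = 6 each, +1 to first 1
Round 4: Greywater=29 Hollowpine=18 Ironridge=31 Juniper=22 → close Greywater (overflow 18)
  29÷3 = 9 each, +1 to first 2
Round 5: Hollowpine=28 Ironridge=41 Juniper=31 → close Ironridge (overflow 28)
  41÷2 = 20 each, +1 to first 1
Round 6: Hollowpine=49 Juniper=51 → close Juniper (overflow 41)
  51÷1 = 51 each, +1 to first 0

Closure order: Fernhollow, Ashgrove, Cedarfen, Greywater, Ironridge, Juniper
Last habitat: Hollowpine with 100 animals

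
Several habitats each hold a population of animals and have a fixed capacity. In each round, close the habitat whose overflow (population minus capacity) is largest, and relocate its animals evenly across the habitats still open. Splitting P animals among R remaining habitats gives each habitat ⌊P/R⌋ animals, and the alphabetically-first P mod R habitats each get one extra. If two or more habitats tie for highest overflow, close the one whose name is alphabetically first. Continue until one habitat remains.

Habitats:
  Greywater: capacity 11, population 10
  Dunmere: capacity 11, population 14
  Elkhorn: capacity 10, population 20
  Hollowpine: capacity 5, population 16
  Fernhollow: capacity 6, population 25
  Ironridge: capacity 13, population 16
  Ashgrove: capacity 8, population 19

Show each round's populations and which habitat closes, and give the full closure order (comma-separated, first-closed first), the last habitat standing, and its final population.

Closure order: Fernhollow, Ashgrove, Hollowpine, Elkhorn, Dunmere, Ironridge
Last habitat: Greywater with 120 animals

Round 1: Ashgrove=19 Dunmere=14 Elkhorn=20 Fernhollow=25 Greywater=10 Hollowpine=16 Ironridge=16 → close Fernhollow (overflow 19)
  25÷6 = 4 each, +1 to first 1
Round 2: Ashgrove=24 Dunmere=18 Elkhorn=24 Greywater=14 Hollowpine=20 Ironridge=20 → close Ashgrove (overflow 16)
  24÷5 = 4 each, +1 to first 4
Round 3: Dunmere=23 Elkhorn=29 Greywater=19 Hollowpine=25 Ironridge=24 → close Hollowpine (overflow 20)
  25÷4 = 6 each, +1 to first 1
Round 4: Dunmere=30 Elkhorn=35 Greywater=25 Ironridge=30 → close Elkhorn (overflow 25)
  35÷3 = 11 each, +1 to first 2
Round 5: Dunmere=42 Greywater=37 Ironridge=41 → close Dunmere (overflow 31)
  42÷2 = 21 each, +1 to first 0
Round 6: Greywater=58 Ironridge=62 → close Ironridge (overflow 49)
  62÷1 = 62 each, +1 to first 0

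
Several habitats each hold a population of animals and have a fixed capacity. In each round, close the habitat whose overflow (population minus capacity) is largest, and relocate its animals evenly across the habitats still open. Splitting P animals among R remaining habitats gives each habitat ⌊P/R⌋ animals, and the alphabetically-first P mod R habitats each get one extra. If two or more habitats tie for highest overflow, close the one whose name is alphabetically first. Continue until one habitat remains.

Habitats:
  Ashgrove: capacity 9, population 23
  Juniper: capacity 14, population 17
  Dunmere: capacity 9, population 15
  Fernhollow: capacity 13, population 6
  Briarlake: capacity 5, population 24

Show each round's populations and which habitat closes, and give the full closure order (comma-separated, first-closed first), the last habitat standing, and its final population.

Round 1: Ashgrove=23 Briarlake=24 Dunmere=15 Fernhollow=6 Juniper=17 → close Briarlake (overflow 19)
  24÷4 = 6 each, +1 to first 0
Round 2: Ashgrove=29 Dunmere=21 Fernhollow=12 Juniper=23 → close Ashgrove (overflow 20)
  29÷3 = 9 each, +1 to first 2
Round 3: Dunmere=31 Fernhollow=22 Juniper=32 → close Dunmere (overflow 22)
  31÷2 = 15 each, +1 to first 1
Round 4: Fernhollow=38 Juniper=47 → close Juniper (overflow 33)
  47÷1 = 47 each, +1 to first 0

Closure order: Briarlake, Ashgrove, Dunmere, Juniper
Last habitat: Fernhollow with 85 animals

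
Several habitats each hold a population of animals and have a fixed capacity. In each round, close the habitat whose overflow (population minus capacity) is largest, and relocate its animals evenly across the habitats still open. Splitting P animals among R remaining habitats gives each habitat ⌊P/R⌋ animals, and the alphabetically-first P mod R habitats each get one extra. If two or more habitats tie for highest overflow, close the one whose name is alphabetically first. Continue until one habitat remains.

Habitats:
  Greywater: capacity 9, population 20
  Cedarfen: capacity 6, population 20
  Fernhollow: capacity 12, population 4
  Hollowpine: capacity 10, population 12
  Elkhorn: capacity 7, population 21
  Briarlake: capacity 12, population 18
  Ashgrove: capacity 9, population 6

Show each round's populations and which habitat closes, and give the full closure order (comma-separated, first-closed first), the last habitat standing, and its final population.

Closure order: Cedarfen, Elkhorn, Greywater, Briarlake, Hollowpine, Ashgrove
Last habitat: Fernhollow with 101 animals

Round 1: Ashgrove=6 Briarlake=18 Cedarfen=20 Elkhorn=21 Fernhollow=4 Greywater=20 Hollowpine=12 → close Cedarfen (overflow 14)
  20÷6 = 3 each, +1 to first 2
Round 2: Ashgrove=10 Briarlake=22 Elkhorn=24 Fernhollow=7 Greywater=23 Hollowpine=15 → close Elkhorn (overflow 17)
  24÷5 = 4 each, +1 to first 4
Round 3: Ashgrove=15 Briarlake=27 Fernhollow=12 Greywater=28 Hollowpine=19 → close Greywater (overflow 19)
  28÷4 = 7 each, +1 to first 0
Round 4: Ashgrove=22 Briarlake=34 Fernhollow=19 Hollowpine=26 → close Briarlake (overflow 22)
  34÷3 = 11 each, +1 to first 1
Round 5: Ashgrove=34 Fernhollow=30 Hollowpine=37 → close Hollowpine (overflow 27)
  37÷2 = 18 each, +1 to first 1
Round 6: Ashgrove=53 Fernhollow=48 → close Ashgrove (overflow 44)
  53÷1 = 53 each, +1 to first 0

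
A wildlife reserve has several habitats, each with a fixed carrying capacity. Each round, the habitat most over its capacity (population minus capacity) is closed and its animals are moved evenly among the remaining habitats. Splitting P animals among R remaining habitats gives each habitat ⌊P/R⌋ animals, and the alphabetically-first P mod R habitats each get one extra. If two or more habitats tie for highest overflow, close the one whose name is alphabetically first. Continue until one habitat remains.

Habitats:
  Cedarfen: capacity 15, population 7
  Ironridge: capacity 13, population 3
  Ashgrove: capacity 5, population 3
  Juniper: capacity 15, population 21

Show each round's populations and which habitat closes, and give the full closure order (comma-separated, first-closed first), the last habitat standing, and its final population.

Round 1: Ashgrove=3 Cedarfen=7 Ironridge=3 Juniper=21 → close Juniper (overflow 6)
  21÷3 = 7 each, +1 to first 0
Round 2: Ashgrove=10 Cedarfen=14 Ironridge=10 → close Ashgrove (overflow 5)
  10÷2 = 5 each, +1 to first 0
Round 3: Cedarfen=19 Ironridge=15 → close Cedarfen (overflow 4)
  19÷1 = 19 each, +1 to first 0

Closure order: Juniper, Ashgrove, Cedarfen
Last habitat: Ironridge with 34 animals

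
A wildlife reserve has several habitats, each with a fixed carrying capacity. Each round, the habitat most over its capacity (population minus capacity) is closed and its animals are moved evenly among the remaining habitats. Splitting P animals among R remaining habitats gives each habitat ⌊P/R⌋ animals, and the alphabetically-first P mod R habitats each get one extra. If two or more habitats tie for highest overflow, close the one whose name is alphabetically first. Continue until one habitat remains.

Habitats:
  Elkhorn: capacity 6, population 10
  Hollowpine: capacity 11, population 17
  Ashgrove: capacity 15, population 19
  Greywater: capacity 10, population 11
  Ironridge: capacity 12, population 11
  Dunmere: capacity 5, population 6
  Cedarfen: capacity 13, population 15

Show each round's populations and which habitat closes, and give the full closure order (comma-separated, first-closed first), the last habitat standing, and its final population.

Round 1: Ashgrove=19 Cedarfen=15 Dunmere=6 Elkhorn=10 Greywater=11 Hollowpine=17 Ironridge=11 → close Hollowpine (overflow 6)
  17÷6 = 2 each, +1 to first 5
Round 2: Ashgrove=22 Cedarfen=18 Dunmere=9 Elkhorn=13 Greywater=14 Ironridge=13 → close Ashgrove (overflow 7)
  22÷5 = 4 each, +1 to first 2
Round 3: Cedarfen=23 Dunmere=14 Elkhorn=17 Greywater=18 Ironridge=17 → close Elkhorn (overflow 11)
  17÷4 = 4 each, +1 to first 1
Round 4: Cedarfen=28 Dunmere=18 Greywater=22 Ironridge=21 → close Cedarfen (overflow 15)
  28÷3 = 9 each, +1 to first 1
Round 5: Dunmere=28 Greywater=31 Ironridge=30 → close Dunmere (overflow 23)
  28÷2 = 14 each, +1 to first 0
Round 6: Greywater=45 Ironridge=44 → close Greywater (overflow 35)
  45÷1 = 45 each, +1 to first 0

Closure order: Hollowpine, Ashgrove, Elkhorn, Cedarfen, Dunmere, Greywater
Last habitat: Ironridge with 89 animals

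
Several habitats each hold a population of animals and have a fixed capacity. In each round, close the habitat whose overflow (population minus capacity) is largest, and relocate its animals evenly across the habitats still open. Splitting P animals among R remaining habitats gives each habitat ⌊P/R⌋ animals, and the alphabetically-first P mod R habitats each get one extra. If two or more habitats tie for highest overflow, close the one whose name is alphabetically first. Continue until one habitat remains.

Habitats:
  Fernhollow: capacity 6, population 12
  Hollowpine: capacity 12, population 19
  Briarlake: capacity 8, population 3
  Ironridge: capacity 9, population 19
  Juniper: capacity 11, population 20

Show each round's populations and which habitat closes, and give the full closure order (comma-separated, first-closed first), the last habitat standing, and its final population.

Round 1: Briarlake=3 Fernhollow=12 Hollowpine=19 Ironridge=19 Juniper=20 → close Ironridge (overflow 10)
  19÷4 = 4 each, +1 to first 3
Round 2: Briarlake=8 Fernhollow=17 Hollowpine=24 Juniper=24 → close Juniper (overflow 13)
  24÷3 = 8 each, +1 to first 0
Round 3: Briarlake=16 Fernhollow=25 Hollowpine=32 → close Hollowpine (overflow 20)
  32÷2 = 16 each, +1 to first 0
Round 4: Briarlake=32 Fernhollow=41 → close Fernhollow (overflow 35)
  41÷1 = 41 each, +1 to first 0

Closure order: Ironridge, Juniper, Hollowpine, Fernhollow
Last habitat: Briarlake with 73 animals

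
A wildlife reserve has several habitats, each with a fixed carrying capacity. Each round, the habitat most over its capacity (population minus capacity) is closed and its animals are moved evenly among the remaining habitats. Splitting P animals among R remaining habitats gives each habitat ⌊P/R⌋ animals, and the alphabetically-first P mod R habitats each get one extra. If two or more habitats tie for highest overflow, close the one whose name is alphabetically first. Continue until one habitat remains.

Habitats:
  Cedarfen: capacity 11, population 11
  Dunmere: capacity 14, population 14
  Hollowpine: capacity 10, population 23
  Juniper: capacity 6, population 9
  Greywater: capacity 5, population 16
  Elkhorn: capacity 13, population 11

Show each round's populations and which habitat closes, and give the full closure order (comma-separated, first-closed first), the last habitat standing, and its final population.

Closure order: Hollowpine, Greywater, Juniper, Cedarfen, Dunmere
Last habitat: Elkhorn with 84 animals

Round 1: Cedarfen=11 Dunmere=14 Elkhorn=11 Greywater=16 Hollowpine=23 Juniper=9 → close Hollowpine (overflow 13)
  23÷5 = 4 each, +1 to first 3
Round 2: Cedarfen=16 Dunmere=19 Elkhorn=16 Greywater=20 Juniper=13 → close Greywater (overflow 15)
  20÷4 = 5 each, +1 to first 0
Round 3: Cedarfen=21 Dunmere=24 Elkhorn=21 Juniper=18 → close Juniper (overflow 12)
  18÷3 = 6 each, +1 to first 0
Round 4: Cedarfen=27 Dunmere=30 Elkhorn=27 → close Cedarfen (overflow 16)
  27÷2 = 13 each, +1 to first 1
Round 5: Dunmere=44 Elkhorn=40 → close Dunmere (overflow 30)
  44÷1 = 44 each, +1 to first 0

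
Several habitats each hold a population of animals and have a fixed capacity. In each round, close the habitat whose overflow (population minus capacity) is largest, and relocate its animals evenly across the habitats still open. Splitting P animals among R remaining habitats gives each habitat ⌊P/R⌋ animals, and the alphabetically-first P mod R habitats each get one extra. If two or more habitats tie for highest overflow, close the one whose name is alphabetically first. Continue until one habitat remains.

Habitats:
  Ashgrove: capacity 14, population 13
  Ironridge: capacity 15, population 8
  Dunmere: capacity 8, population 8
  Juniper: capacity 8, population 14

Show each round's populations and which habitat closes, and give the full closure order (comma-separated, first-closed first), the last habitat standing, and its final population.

Closure order: Juniper, Dunmere, Ashgrove
Last habitat: Ironridge with 43 animals

Round 1: Ashgrove=13 Dunmere=8 Ironridge=8 Juniper=14 → close Juniper (overflow 6)
  14÷3 = 4 each, +1 to first 2
Round 2: Ashgrove=18 Dunmere=13 Ironridge=12 → close Dunmere (overflow 5)
  13÷2 = 6 each, +1 to first 1
Round 3: Ashgrove=25 Ironridge=18 → close Ashgrove (overflow 11)
  25÷1 = 25 each, +1 to first 0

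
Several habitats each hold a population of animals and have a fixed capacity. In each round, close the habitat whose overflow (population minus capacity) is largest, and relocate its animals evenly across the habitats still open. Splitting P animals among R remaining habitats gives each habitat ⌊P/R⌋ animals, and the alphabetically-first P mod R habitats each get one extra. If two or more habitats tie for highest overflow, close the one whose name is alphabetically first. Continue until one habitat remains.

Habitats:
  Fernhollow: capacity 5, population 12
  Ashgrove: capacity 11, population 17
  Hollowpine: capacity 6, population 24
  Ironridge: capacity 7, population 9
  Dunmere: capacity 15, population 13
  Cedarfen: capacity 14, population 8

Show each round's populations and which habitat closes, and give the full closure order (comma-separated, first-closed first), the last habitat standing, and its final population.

Round 1: Ashgrove=17 Cedarfen=8 Dunmere=13 Fernhollow=12 Hollowpine=24 Ironridge=9 → close Hollowpine (overflow 18)
  24÷5 = 4 each, +1 to first 4
Round 2: Ashgrove=22 Cedarfen=13 Dunmere=18 Fernhollow=17 Ironridge=13 → close Fernhollow (overflow 12)
  17÷4 = 4 each, +1 to first 1
Round 3: Ashgrove=27 Cedarfen=17 Dunmere=22 Ironridge=17 → close Ashgrove (overflow 16)
  27÷3 = 9 each, +1 to first 0
Round 4: Cedarfen=26 Dunmere=31 Ironridge=26 → close Ironridge (overflow 19)
  26÷2 = 13 each, +1 to first 0
Round 5: Cedarfen=39 Dunmere=44 → close Dunmere (overflow 29)
  44÷1 = 44 each, +1 to first 0

Closure order: Hollowpine, Fernhollow, Ashgrove, Ironridge, Dunmere
Last habitat: Cedarfen with 83 animals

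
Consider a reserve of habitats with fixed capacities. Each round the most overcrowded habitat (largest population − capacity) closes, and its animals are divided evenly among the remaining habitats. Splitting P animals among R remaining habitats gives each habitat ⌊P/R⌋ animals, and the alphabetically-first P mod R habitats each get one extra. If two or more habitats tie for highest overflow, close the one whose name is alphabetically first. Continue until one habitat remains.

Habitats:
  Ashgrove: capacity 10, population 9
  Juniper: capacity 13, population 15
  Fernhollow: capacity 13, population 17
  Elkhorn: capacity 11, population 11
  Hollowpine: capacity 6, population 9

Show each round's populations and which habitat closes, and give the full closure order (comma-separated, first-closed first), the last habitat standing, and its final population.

Closure order: Fernhollow, Hollowpine, Juniper, Ashgrove
Last habitat: Elkhorn with 61 animals

Round 1: Ashgrove=9 Elkhorn=11 Fernhollow=17 Hollowpine=9 Juniper=15 → close Fernhollow (overflow 4)
  17÷4 = 4 each, +1 to first 1
Round 2: Ashgrove=14 Elkhorn=15 Hollowpine=13 Juniper=19 → close Hollowpine (overflow 7)
  13÷3 = 4 each, +1 to first 1
Round 3: Ashgrove=19 Elkhorn=19 Juniper=23 → close Juniper (overflow 10)
  23÷2 = 11 each, +1 to first 1
Round 4: Ashgrove=31 Elkhorn=30 → close Ashgrove (overflow 21)
  31÷1 = 31 each, +1 to first 0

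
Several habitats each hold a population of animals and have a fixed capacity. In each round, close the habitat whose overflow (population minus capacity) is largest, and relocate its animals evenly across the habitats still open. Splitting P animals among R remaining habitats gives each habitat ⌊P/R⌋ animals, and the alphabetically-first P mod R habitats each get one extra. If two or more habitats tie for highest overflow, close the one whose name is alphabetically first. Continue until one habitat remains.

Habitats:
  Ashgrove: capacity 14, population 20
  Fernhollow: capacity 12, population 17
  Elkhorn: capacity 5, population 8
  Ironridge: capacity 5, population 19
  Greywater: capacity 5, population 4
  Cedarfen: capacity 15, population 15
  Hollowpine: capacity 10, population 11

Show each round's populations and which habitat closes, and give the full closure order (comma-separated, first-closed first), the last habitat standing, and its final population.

Closure order: Ironridge, Ashgrove, Fernhollow, Elkhorn, Cedarfen, Hollowpine
Last habitat: Greywater with 94 animals

Round 1: Ashgrove=20 Cedarfen=15 Elkhorn=8 Fernhollow=17 Greywater=4 Hollowpine=11 Ironridge=19 → close Ironridge (overflow 14)
  19÷6 = 3 each, +1 to first 1
Round 2: Ashgrove=24 Cedarfen=18 Elkhorn=11 Fernhollow=20 Greywater=7 Hollowpine=14 → close Ashgrove (overflow 10)
  24÷5 = 4 each, +1 to first 4
Round 3: Cedarfen=23 Elkhorn=16 Fernhollow=25 Greywater=12 Hollowpine=18 → close Fernhollow (overflow 13)
  25÷4 = 6 each, +1 to first 1
Round 4: Cedarfen=30 Elkhorn=22 Greywater=18 Hollowpine=24 → close Elkhorn (overflow 17)
  22÷3 = 7 each, +1 to first 1
Round 5: Cedarfen=38 Greywater=25 Hollowpine=31 → close Cedarfen (overflow 23)
  38÷2 = 19 each, +1 to first 0
Round 6: Greywater=44 Hollowpine=50 → close Hollowpine (overflow 40)
  50÷1 = 50 each, +1 to first 0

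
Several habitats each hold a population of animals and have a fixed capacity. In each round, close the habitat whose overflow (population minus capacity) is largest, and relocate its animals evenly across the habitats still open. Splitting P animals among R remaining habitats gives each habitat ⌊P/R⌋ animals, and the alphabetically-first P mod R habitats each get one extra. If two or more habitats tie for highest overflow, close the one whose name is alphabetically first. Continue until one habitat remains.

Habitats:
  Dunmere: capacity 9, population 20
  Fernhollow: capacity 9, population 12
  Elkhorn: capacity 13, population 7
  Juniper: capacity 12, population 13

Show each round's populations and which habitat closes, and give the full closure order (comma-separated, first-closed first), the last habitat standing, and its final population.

Closure order: Dunmere, Fernhollow, Juniper
Last habitat: Elkhorn with 52 animals

Round 1: Dunmere=20 Elkhorn=7 Fernhollow=12 Juniper=13 → close Dunmere (overflow 11)
  20÷3 = 6 each, +1 to first 2
Round 2: Elkhorn=14 Fernhollow=19 Juniper=19 → close Fernhollow (overflow 10)
  19÷2 = 9 each, +1 to first 1
Round 3: Elkhorn=24 Juniper=28 → close Juniper (overflow 16)
  28÷1 = 28 each, +1 to first 0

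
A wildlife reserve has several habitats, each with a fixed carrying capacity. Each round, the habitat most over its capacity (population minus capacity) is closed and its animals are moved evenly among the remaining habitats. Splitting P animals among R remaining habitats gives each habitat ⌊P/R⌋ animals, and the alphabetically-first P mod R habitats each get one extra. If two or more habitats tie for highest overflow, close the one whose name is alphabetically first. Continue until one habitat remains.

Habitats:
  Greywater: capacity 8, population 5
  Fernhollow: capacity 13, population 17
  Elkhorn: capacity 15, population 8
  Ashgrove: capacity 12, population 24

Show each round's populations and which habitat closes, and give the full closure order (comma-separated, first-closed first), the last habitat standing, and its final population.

Round 1: Ashgrove=24 Elkhorn=8 Fernhollow=17 Greywater=5 → close Ashgrove (overflow 12)
  24÷3 = 8 each, +1 to first 0
Round 2: Elkhorn=16 Fernhollow=25 Greywater=13 → close Fernhollow (overflow 12)
  25÷2 = 12 each, +1 to first 1
Round 3: Elkhorn=29 Greywater=25 → close Greywater (overflow 17)
  25÷1 = 25 each, +1 to first 0

Closure order: Ashgrove, Fernhollow, Greywater
Last habitat: Elkhorn with 54 animals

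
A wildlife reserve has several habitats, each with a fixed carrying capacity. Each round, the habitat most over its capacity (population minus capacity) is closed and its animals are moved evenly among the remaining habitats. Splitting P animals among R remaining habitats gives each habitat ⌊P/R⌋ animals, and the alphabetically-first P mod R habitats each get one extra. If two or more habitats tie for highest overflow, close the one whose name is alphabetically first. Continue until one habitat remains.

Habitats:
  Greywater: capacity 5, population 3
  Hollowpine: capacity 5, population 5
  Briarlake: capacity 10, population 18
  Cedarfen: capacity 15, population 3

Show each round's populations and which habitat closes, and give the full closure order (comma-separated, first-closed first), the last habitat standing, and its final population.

Round 1: Briarlake=18 Cedarfen=3 Greywater=3 Hollowpine=5 → close Briarlake (overflow 8)
  18÷3 = 6 each, +1 to first 0
Round 2: Cedarfen=9 Greywater=9 Hollowpine=11 → close Hollowpine (overflow 6)
  11÷2 = 5 each, +1 to first 1
Round 3: Cedarfen=15 Greywater=14 → close Greywater (overflow 9)
  14÷1 = 14 each, +1 to first 0

Closure order: Briarlake, Hollowpine, Greywater
Last habitat: Cedarfen with 29 animals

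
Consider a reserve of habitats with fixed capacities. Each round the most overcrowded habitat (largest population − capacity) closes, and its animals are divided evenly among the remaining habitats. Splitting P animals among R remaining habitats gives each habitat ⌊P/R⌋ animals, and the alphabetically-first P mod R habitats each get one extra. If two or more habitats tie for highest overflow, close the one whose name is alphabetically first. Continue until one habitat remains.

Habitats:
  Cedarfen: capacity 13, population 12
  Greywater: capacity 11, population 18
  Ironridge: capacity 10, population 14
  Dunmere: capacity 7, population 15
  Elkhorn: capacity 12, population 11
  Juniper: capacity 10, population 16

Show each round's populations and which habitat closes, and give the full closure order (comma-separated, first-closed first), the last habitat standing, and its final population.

Closure order: Dunmere, Greywater, Juniper, Ironridge, Cedarfen
Last habitat: Elkhorn with 86 animals

Round 1: Cedarfen=12 Dunmere=15 Elkhorn=11 Greywater=18 Ironridge=14 Juniper=16 → close Dunmere (overflow 8)
  15÷5 = 3 each, +1 to first 0
Round 2: Cedarfen=15 Elkhorn=14 Greywater=21 Ironridge=17 Juniper=19 → close Greywater (overflow 10)
  21÷4 = 5 each, +1 to first 1
Round 3: Cedarfen=21 Elkhorn=19 Ironridge=22 Juniper=24 → close Juniper (overflow 14)
  24÷3 = 8 each, +1 to first 0
Round 4: Cedarfen=29 Elkhorn=27 Ironridge=30 → close Ironridge (overflow 20)
  30÷2 = 15 each, +1 to first 0
Round 5: Cedarfen=44 Elkhorn=42 → close Cedarfen (overflow 31)
  44÷1 = 44 each, +1 to first 0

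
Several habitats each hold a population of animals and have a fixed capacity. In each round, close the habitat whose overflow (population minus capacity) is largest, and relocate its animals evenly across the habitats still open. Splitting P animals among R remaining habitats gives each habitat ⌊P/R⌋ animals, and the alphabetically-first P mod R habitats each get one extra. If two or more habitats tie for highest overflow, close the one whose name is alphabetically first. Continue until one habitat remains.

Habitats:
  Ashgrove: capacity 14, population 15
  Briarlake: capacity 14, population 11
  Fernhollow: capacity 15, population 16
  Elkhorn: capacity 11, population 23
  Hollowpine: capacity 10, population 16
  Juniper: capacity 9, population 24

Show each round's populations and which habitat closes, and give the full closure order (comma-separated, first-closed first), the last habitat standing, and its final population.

Round 1: Ashgrove=15 Briarlake=11 Elkhorn=23 Fernhollow=16 Hollowpine=16 Juniper=24 → close Juniper (overflow 15)
  24÷5 = 4 each, +1 to first 4
Round 2: Ashgrove=20 Briarlake=16 Elkhorn=28 Fernhollow=21 Hollowpine=20 → close Elkhorn (overflow 17)
  28÷4 = 7 each, +1 to first 0
Round 3: Ashgrove=27 Briarlake=23 Fernhollow=28 Hollowpine=27 → close Hollowpine (overflow 17)
  27÷3 = 9 each, +1 to first 0
Round 4: Ashgrove=36 Briarlake=32 Fernhollow=37 → close Ashgrove (overflow 22)
  36÷2 = 18 each, +1 to first 0
Round 5: Briarlake=50 Fernhollow=55 → close Fernhollow (overflow 40)
  55÷1 = 55 each, +1 to first 0

Closure order: Juniper, Elkhorn, Hollowpine, Ashgrove, Fernhollow
Last habitat: Briarlake with 105 animals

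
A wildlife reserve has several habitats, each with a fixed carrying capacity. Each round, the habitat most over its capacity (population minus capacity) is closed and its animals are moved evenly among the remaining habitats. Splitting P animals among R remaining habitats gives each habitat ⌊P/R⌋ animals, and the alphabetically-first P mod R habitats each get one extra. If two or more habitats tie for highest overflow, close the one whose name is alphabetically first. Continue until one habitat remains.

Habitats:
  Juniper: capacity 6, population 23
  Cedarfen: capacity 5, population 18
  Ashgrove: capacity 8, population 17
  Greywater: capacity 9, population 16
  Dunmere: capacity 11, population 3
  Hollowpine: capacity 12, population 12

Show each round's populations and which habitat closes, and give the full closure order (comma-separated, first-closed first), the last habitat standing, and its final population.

Round 1: Ashgrove=17 Cedarfen=18 Dunmere=3 Greywater=16 Hollowpine=12 Juniper=23 → close Juniper (overflow 17)
  23÷5 = 4 each, +1 to first 3
Round 2: Ashgrove=22 Cedarfen=23 Dunmere=8 Greywater=20 Hollowpine=16 → close Cedarfen (overflow 18)
  23÷4 = 5 each, +1 to first 3
Round 3: Ashgrove=28 Dunmere=14 Greywater=26 Hollowpine=21 → close Ashgrove (overflow 20)
  28÷3 = 9 each, +1 to first 1
Round 4: Dunmere=24 Greywater=35 Hollowpine=30 → close Greywater (overflow 26)
  35÷2 = 17 each, +1 to first 1
Round 5: Dunmere=42 Hollowpine=47 → close Hollowpine (overflow 35)
  47÷1 = 47 each, +1 to first 0

Closure order: Juniper, Cedarfen, Ashgrove, Greywater, Hollowpine
Last habitat: Dunmere with 89 animals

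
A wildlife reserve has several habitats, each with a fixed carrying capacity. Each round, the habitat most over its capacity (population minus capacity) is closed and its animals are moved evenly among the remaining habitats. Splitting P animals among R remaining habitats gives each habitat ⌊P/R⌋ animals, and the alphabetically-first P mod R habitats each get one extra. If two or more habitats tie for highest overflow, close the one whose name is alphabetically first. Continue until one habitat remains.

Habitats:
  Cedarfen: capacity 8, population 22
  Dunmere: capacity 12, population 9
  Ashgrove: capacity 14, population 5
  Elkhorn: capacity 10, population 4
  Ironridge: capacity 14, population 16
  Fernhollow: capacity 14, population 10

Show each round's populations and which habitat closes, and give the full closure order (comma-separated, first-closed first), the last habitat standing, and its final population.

Round 1: Ashgrove=5 Cedarfen=22 Dunmere=9 Elkhorn=4 Fernhollow=10 Ironridge=16 → close Cedarfen (overflow 14)
  22÷5 = 4 each, +1 to first 2
Round 2: Ashgrove=10 Dunmere=14 Elkhorn=8 Fernhollow=14 Ironridge=20 → close Ironridge (overflow 6)
  20÷4 = 5 each, +1 to first 0
Round 3: Ashgrove=15 Dunmere=19 Elkhorn=13 Fernhollow=19 → close Dunmere (overflow 7)
  19÷3 = 6 each, +1 to first 1
Round 4: Ashgrove=22 Elkhorn=19 Fernhollow=25 → close Fernhollow (overflow 11)
  25÷2 = 12 each, +1 to first 1
Round 5: Ashgrove=35 Elkhorn=31 → close Ashgrove (overflow 21)
  35÷1 = 35 each, +1 to first 0

Closure order: Cedarfen, Ironridge, Dunmere, Fernhollow, Ashgrove
Last habitat: Elkhorn with 66 animals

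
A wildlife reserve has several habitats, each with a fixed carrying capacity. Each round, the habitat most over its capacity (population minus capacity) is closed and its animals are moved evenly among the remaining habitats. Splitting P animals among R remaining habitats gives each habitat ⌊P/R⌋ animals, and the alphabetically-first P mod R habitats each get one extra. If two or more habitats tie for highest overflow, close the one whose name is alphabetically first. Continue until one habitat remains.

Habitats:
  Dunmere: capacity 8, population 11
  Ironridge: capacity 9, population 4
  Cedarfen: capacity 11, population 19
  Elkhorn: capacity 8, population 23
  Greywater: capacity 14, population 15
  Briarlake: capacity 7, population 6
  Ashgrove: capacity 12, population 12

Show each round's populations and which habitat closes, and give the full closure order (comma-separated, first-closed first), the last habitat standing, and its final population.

Round 1: Ashgrove=12 Briarlake=6 Cedarfen=19 Dunmere=11 Elkhorn=23 Greywater=15 Ironridge=4 → close Elkhorn (overflow 15)
  23÷6 = 3 each, +1 to first 5
Round 2: Ashgrove=16 Briarlake=10 Cedarfen=23 Dunmere=15 Greywater=19 Ironridge=7 → close Cedarfen (overflow 12)
  23÷5 = 4 each, +1 to first 3
Round 3: Ashgrove=21 Briarlake=15 Dunmere=20 Greywater=23 Ironridge=11 → close Dunmere (overflow 12)
  20÷4 = 5 each, +1 to first 0
Round 4: Ashgrove=26 Briarlake=20 Greywater=28 Ironridge=16 → close Ashgrove (overflow 14)
  26÷3 = 8 each, +1 to first 2
Round 5: Briarlake=29 Greywater=37 Ironridge=24 → close Greywater (overflow 23)
  37÷2 = 18 each, +1 to first 1
Round 6: Briarlake=48 Ironridge=42 → close Briarlake (overflow 41)
  48÷1 = 48 each, +1 to first 0

Closure order: Elkhorn, Cedarfen, Dunmere, Ashgrove, Greywater, Briarlake
Last habitat: Ironridge with 90 animals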